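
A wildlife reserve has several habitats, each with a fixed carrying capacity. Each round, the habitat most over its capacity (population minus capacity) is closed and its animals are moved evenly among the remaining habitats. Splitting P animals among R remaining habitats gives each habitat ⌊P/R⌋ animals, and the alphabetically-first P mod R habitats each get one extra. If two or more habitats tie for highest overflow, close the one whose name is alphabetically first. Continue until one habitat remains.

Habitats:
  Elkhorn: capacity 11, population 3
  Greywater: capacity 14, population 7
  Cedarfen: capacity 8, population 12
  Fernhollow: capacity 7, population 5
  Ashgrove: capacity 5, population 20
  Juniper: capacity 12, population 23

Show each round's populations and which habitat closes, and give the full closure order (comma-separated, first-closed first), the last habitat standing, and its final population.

Closure order: Ashgrove, Juniper, Cedarfen, Fernhollow, Elkhorn
Last habitat: Greywater with 70 animals

Round 1: Ashgrove=20 Cedarfen=12 Elkhorn=3 Fernhollow=5 Greywater=7 Juniper=23 → close Ashgrove (overflow 15)
  20÷5 = 4 each, +1 to first 0
Round 2: Cedarfen=16 Elkhorn=7 Fernhollow=9 Greywater=11 Juniper=27 → close Juniper (overflow 15)
  27÷4 = 6 each, +1 to first 3
Round 3: Cedarfen=23 Elkhorn=14 Fernhollow=16 Greywater=17 → close Cedarfen (overflow 15)
  23÷3 = 7 each, +1 to first 2
Round 4: Elkhorn=22 Fernhollow=24 Greywater=24 → close Fernhollow (overflow 17)
  24÷2 = 12 each, +1 to first 0
Round 5: Elkhorn=34 Greywater=36 → close Elkhorn (overflow 23)
  34÷1 = 34 each, +1 to first 0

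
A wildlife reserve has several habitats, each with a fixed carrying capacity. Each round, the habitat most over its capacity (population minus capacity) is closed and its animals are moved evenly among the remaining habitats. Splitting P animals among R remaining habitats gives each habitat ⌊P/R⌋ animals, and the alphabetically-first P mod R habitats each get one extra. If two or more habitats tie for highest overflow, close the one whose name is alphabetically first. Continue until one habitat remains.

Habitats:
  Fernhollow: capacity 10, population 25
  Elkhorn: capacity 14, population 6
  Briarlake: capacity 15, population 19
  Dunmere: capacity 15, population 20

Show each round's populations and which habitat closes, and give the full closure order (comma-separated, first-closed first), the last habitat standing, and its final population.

Round 1: Briarlake=19 Dunmere=20 Elkhorn=6 Fernhollow=25 → close Fernhollow (overflow 15)
  25÷3 = 8 each, +1 to first 1
Round 2: Briarlake=28 Dunmere=28 Elkhorn=14 → close Briarlake (overflow 13)
  28÷2 = 14 each, +1 to first 0
Round 3: Dunmere=42 Elkhorn=28 → close Dunmere (overflow 27)
  42÷1 = 42 each, +1 to first 0

Closure order: Fernhollow, Briarlake, Dunmere
Last habitat: Elkhorn with 70 animals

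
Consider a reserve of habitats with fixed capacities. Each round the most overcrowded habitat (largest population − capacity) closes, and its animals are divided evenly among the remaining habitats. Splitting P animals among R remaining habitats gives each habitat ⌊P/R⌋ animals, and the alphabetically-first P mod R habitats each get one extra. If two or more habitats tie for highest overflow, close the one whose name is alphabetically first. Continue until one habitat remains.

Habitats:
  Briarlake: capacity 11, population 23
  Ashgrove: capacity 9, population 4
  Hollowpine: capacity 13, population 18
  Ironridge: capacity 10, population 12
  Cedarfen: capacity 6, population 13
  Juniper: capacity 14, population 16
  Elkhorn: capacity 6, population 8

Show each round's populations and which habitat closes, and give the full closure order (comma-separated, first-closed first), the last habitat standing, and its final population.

Round 1: Ashgrove=4 Briarlake=23 Cedarfen=13 Elkhorn=8 Hollowpine=18 Ironridge=12 Juniper=16 → close Briarlake (overflow 12)
  23÷6 = 3 each, +1 to first 5
Round 2: Ashgrove=8 Cedarfen=17 Elkhorn=12 Hollowpine=22 Ironridge=16 Juniper=19 → close Cedarfen (overflow 11)
  17÷5 = 3 each, +1 to first 2
Round 3: Ashgrove=12 Elkhorn=16 Hollowpine=25 Ironridge=19 Juniper=22 → close Hollowpine (overflow 12)
  25÷4 = 6 each, +1 to first 1
Round 4: Ashgrove=19 Elkhorn=22 Ironridge=25 Juniper=28 → close Elkhorn (overflow 16)
  22÷3 = 7 each, +1 to first 1
Round 5: Ashgrove=27 Ironridge=32 Juniper=35 → close Ironridge (overflow 22)
  32÷2 = 16 each, +1 to first 0
Round 6: Ashgrove=43 Juniper=51 → close Juniper (overflow 37)
  51÷1 = 51 each, +1 to first 0

Closure order: Briarlake, Cedarfen, Hollowpine, Elkhorn, Ironridge, Juniper
Last habitat: Ashgrove with 94 animals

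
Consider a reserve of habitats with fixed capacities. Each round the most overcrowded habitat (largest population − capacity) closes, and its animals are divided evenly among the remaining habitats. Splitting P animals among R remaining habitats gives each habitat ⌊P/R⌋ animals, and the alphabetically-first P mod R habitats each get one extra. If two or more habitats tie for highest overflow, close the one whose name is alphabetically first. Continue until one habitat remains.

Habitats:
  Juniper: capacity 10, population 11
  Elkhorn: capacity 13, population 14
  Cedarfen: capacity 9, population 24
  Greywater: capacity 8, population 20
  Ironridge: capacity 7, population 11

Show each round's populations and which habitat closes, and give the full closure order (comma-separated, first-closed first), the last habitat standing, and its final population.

Closure order: Cedarfen, Greywater, Ironridge, Elkhorn
Last habitat: Juniper with 80 animals

Round 1: Cedarfen=24 Elkhorn=14 Greywater=20 Ironridge=11 Juniper=11 → close Cedarfen (overflow 15)
  24÷4 = 6 each, +1 to first 0
Round 2: Elkhorn=20 Greywater=26 Ironridge=17 Juniper=17 → close Greywater (overflow 18)
  26÷3 = 8 each, +1 to first 2
Round 3: Elkhorn=29 Ironridge=26 Juniper=25 → close Ironridge (overflow 19)
  26÷2 = 13 each, +1 to first 0
Round 4: Elkhorn=42 Juniper=38 → close Elkhorn (overflow 29)
  42÷1 = 42 each, +1 to first 0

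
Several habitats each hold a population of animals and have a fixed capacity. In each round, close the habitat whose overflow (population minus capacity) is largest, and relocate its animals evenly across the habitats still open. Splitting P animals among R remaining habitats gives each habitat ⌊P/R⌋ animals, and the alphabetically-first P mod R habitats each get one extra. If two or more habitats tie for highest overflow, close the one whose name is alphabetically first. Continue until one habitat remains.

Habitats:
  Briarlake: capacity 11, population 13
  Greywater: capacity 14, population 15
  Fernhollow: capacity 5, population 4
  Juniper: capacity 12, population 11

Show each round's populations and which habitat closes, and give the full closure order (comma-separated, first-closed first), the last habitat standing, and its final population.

Round 1: Briarlake=13 Fernhollow=4 Greywater=15 Juniper=11 → close Briarlake (overflow 2)
  13÷3 = 4 each, +1 to first 1
Round 2: Fernhollow=9 Greywater=19 Juniper=15 → close Greywater (overflow 5)
  19÷2 = 9 each, +1 to first 1
Round 3: Fernhollow=19 Juniper=24 → close Fernhollow (overflow 14)
  19÷1 = 19 each, +1 to first 0

Closure order: Briarlake, Greywater, Fernhollow
Last habitat: Juniper with 43 animals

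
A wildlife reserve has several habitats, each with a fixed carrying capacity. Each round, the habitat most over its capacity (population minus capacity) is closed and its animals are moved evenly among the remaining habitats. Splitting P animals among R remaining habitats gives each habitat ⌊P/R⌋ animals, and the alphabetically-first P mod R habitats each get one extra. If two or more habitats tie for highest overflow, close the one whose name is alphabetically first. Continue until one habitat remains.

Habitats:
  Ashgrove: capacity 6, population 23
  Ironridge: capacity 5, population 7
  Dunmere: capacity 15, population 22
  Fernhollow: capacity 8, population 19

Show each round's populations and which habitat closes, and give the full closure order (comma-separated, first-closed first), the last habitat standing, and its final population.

Closure order: Ashgrove, Fernhollow, Dunmere
Last habitat: Ironridge with 71 animals

Round 1: Ashgrove=23 Dunmere=22 Fernhollow=19 Ironridge=7 → close Ashgrove (overflow 17)
  23÷3 = 7 each, +1 to first 2
Round 2: Dunmere=30 Fernhollow=27 Ironridge=14 → close Fernhollow (overflow 19)
  27÷2 = 13 each, +1 to first 1
Round 3: Dunmere=44 Ironridge=27 → close Dunmere (overflow 29)
  44÷1 = 44 each, +1 to first 0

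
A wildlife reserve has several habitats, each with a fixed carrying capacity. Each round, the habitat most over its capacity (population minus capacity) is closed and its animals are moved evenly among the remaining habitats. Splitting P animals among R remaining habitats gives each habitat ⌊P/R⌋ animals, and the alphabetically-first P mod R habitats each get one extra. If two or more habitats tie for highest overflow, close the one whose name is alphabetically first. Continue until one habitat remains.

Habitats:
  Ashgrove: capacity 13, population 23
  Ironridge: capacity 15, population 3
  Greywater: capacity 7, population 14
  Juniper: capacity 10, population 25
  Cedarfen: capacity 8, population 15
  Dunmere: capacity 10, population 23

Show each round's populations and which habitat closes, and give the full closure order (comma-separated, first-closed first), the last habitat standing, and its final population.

Round 1: Ashgrove=23 Cedarfen=15 Dunmere=23 Greywater=14 Ironridge=3 Juniper=25 → close Juniper (overflow 15)
  25÷5 = 5 each, +1 to first 0
Round 2: Ashgrove=28 Cedarfen=20 Dunmere=28 Greywater=19 Ironridge=8 → close Dunmere (overflow 18)
  28÷4 = 7 each, +1 to first 0
Round 3: Ashgrove=35 Cedarfen=27 Greywater=26 Ironridge=15 → close Ashgrove (overflow 22)
  35÷3 = 11 each, +1 to first 2
Round 4: Cedarfen=39 Greywater=38 Ironridge=26 → close Cedarfen (overflow 31)
  39÷2 = 19 each, +1 to first 1
Round 5: Greywater=58 Ironridge=45 → close Greywater (overflow 51)
  58÷1 = 58 each, +1 to first 0

Closure order: Juniper, Dunmere, Ashgrove, Cedarfen, Greywater
Last habitat: Ironridge with 103 animals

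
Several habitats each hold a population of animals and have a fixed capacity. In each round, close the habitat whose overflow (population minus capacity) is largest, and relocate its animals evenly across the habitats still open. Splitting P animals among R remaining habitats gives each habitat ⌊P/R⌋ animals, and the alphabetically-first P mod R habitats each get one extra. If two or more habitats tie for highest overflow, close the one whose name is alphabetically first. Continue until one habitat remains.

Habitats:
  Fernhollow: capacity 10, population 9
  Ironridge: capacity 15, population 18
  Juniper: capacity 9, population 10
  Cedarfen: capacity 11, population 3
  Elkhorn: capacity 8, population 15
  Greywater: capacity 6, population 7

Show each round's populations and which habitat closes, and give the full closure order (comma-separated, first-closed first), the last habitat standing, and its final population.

Round 1: Cedarfen=3 Elkhorn=15 Fernhollow=9 Greywater=7 Ironridge=18 Juniper=10 → close Elkhorn (overflow 7)
  15÷5 = 3 each, +1 to first 0
Round 2: Cedarfen=6 Fernhollow=12 Greywater=10 Ironridge=21 Juniper=13 → close Ironridge (overflow 6)
  21÷4 = 5 each, +1 to first 1
Round 3: Cedarfen=12 Fernhollow=17 Greywater=15 Juniper=18 → close Greywater (overflow 9)
  15÷3 = 5 each, +1 to first 0
Round 4: Cedarfen=17 Fernhollow=22 Juniper=23 → close Juniper (overflow 14)
  23÷2 = 11 each, +1 to first 1
Round 5: Cedarfen=29 Fernhollow=33 → close Fernhollow (overflow 23)
  33÷1 = 33 each, +1 to first 0

Closure order: Elkhorn, Ironridge, Greywater, Juniper, Fernhollow
Last habitat: Cedarfen with 62 animals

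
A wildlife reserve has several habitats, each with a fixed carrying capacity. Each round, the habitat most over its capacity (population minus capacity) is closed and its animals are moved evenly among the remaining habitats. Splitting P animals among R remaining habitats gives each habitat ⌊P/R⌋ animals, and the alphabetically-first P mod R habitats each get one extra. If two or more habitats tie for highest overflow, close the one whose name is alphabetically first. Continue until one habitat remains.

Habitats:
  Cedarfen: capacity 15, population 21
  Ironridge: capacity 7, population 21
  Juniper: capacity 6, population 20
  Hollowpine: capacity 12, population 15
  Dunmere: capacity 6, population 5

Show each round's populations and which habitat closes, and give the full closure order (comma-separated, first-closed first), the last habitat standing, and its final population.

Round 1: Cedarfen=21 Dunmere=5 Hollowpine=15 Ironridge=21 Juniper=20 → close Ironridge (overflow 14)
  21÷4 = 5 each, +1 to first 1
Round 2: Cedarfen=27 Dunmere=10 Hollowpine=20 Juniper=25 → close Juniper (overflow 19)
  25÷3 = 8 each, +1 to first 1
Round 3: Cedarfen=36 Dunmere=18 Hollowpine=28 → close Cedarfen (overflow 21)
  36÷2 = 18 each, +1 to first 0
Round 4: Dunmere=36 Hollowpine=46 → close Hollowpine (overflow 34)
  46÷1 = 46 each, +1 to first 0

Closure order: Ironridge, Juniper, Cedarfen, Hollowpine
Last habitat: Dunmere with 82 animals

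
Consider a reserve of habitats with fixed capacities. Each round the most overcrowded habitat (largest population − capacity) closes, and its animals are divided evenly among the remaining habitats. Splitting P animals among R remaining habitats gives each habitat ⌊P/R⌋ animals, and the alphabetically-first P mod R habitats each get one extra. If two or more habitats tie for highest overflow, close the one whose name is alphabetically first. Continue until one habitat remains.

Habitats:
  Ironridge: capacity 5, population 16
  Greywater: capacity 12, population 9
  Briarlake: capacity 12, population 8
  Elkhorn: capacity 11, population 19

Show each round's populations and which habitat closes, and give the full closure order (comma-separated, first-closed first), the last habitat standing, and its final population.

Closure order: Ironridge, Elkhorn, Briarlake
Last habitat: Greywater with 52 animals

Round 1: Briarlake=8 Elkhorn=19 Greywater=9 Ironridge=16 → close Ironridge (overflow 11)
  16÷3 = 5 each, +1 to first 1
Round 2: Briarlake=14 Elkhorn=24 Greywater=14 → close Elkhorn (overflow 13)
  24÷2 = 12 each, +1 to first 0
Round 3: Briarlake=26 Greywater=26 → close Briarlake (overflow 14)
  26÷1 = 26 each, +1 to first 0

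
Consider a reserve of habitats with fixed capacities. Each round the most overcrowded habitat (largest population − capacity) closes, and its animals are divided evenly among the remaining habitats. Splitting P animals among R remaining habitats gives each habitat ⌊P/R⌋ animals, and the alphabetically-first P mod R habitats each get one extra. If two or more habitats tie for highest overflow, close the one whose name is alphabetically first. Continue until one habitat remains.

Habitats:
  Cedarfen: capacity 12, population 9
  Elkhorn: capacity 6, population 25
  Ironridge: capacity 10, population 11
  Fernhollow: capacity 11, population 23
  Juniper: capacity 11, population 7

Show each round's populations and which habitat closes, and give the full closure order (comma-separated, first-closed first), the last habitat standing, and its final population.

Round 1: Cedarfen=9 Elkhorn=25 Fernhollow=23 Ironridge=11 Juniper=7 → close Elkhorn (overflow 19)
  25÷4 = 6 each, +1 to first 1
Round 2: Cedarfen=16 Fernhollow=29 Ironridge=17 Juniper=13 → close Fernhollow (overflow 18)
  29÷3 = 9 each, +1 to first 2
Round 3: Cedarfen=26 Ironridge=27 Juniper=22 → close Ironridge (overflow 17)
  27÷2 = 13 each, +1 to first 1
Round 4: Cedarfen=40 Juniper=35 → close Cedarfen (overflow 28)
  40÷1 = 40 each, +1 to first 0

Closure order: Elkhorn, Fernhollow, Ironridge, Cedarfen
Last habitat: Juniper with 75 animals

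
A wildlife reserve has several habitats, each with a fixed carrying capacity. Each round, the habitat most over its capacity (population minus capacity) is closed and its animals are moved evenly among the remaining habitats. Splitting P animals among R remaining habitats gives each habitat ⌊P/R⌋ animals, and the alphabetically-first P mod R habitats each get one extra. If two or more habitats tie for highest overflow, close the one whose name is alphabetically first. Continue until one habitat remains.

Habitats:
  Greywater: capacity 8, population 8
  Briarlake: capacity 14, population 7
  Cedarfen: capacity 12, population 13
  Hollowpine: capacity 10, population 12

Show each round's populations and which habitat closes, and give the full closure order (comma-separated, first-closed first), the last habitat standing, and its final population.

Round 1: Briarlake=7 Cedarfen=13 Greywater=8 Hollowpine=12 → close Hollowpine (overflow 2)
  12÷3 = 4 each, +1 to first 0
Round 2: Briarlake=11 Cedarfen=17 Greywater=12 → close Cedarfen (overflow 5)
  17÷2 = 8 each, +1 to first 1
Round 3: Briarlake=20 Greywater=20 → close Greywater (overflow 12)
  20÷1 = 20 each, +1 to first 0

Closure order: Hollowpine, Cedarfen, Greywater
Last habitat: Briarlake with 40 animals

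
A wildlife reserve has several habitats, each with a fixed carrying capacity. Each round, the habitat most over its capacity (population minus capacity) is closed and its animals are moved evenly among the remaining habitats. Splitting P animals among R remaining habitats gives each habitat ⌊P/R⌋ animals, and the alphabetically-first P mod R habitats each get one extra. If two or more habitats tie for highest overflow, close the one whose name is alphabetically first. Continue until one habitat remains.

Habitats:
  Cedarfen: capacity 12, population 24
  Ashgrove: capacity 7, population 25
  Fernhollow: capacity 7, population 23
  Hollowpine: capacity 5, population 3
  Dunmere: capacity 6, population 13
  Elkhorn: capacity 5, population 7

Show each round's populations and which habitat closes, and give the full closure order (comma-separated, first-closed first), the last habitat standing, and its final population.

Closure order: Ashgrove, Fernhollow, Cedarfen, Dunmere, Elkhorn
Last habitat: Hollowpine with 95 animals

Round 1: Ashgrove=25 Cedarfen=24 Dunmere=13 Elkhorn=7 Fernhollow=23 Hollowpine=3 → close Ashgrove (overflow 18)
  25÷5 = 5 each, +1 to first 0
Round 2: Cedarfen=29 Dunmere=18 Elkhorn=12 Fernhollow=28 Hollowpine=8 → close Fernhollow (overflow 21)
  28÷4 = 7 each, +1 to first 0
Round 3: Cedarfen=36 Dunmere=25 Elkhorn=19 Hollowpine=15 → close Cedarfen (overflow 24)
  36÷3 = 12 each, +1 to first 0
Round 4: Dunmere=37 Elkhorn=31 Hollowpine=27 → close Dunmere (overflow 31)
  37÷2 = 18 each, +1 to first 1
Round 5: Elkhorn=50 Hollowpine=45 → close Elkhorn (overflow 45)
  50÷1 = 50 each, +1 to first 0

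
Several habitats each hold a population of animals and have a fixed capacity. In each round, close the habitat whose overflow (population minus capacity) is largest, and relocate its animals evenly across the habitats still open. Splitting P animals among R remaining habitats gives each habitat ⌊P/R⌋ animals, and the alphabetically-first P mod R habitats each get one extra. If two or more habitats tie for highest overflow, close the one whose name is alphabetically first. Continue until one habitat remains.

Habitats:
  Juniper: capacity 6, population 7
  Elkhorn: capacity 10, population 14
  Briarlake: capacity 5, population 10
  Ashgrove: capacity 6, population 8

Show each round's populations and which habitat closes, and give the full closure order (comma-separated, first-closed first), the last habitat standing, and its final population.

Closure order: Briarlake, Elkhorn, Ashgrove
Last habitat: Juniper with 39 animals

Round 1: Ashgrove=8 Briarlake=10 Elkhorn=14 Juniper=7 → close Briarlake (overflow 5)
  10÷3 = 3 each, +1 to first 1
Round 2: Ashgrove=12 Elkhorn=17 Juniper=10 → close Elkhorn (overflow 7)
  17÷2 = 8 each, +1 to first 1
Round 3: Ashgrove=21 Juniper=18 → close Ashgrove (overflow 15)
  21÷1 = 21 each, +1 to first 0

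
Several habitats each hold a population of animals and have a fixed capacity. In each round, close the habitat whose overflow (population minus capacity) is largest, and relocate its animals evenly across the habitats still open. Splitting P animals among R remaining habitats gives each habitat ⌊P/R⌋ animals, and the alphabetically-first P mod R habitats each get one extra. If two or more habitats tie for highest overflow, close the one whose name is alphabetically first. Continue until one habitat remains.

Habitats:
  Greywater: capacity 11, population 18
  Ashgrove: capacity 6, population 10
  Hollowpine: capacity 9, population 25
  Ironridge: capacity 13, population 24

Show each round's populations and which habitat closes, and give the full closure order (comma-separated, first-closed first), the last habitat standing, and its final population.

Closure order: Hollowpine, Ironridge, Greywater
Last habitat: Ashgrove with 77 animals

Round 1: Ashgrove=10 Greywater=18 Hollowpine=25 Ironridge=24 → close Hollowpine (overflow 16)
  25÷3 = 8 each, +1 to first 1
Round 2: Ashgrove=19 Greywater=26 Ironridge=32 → close Ironridge (overflow 19)
  32÷2 = 16 each, +1 to first 0
Round 3: Ashgrove=35 Greywater=42 → close Greywater (overflow 31)
  42÷1 = 42 each, +1 to first 0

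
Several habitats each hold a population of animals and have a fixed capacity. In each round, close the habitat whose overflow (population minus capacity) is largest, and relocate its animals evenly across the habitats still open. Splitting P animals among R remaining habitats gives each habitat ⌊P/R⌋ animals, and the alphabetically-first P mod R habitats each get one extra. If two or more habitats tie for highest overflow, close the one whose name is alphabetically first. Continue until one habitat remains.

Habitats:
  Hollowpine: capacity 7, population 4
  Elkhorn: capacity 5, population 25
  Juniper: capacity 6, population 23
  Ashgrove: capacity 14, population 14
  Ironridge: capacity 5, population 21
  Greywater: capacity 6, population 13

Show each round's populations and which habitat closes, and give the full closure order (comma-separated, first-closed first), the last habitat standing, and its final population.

Round 1: Ashgrove=14 Elkhorn=25 Greywater=13 Hollowpine=4 Ironridge=21 Juniper=23 → close Elkhorn (overflow 20)
  25÷5 = 5 each, +1 to first 0
Round 2: Ashgrove=19 Greywater=18 Hollowpine=9 Ironridge=26 Juniper=28 → close Juniper (overflow 22)
  28÷4 = 7 each, +1 to first 0
Round 3: Ashgrove=26 Greywater=25 Hollowpine=16 Ironridge=33 → close Ironridge (overflow 28)
  33÷3 = 11 each, +1 to first 0
Round 4: Ashgrove=37 Greywater=36 Hollowpine=27 → close Greywater (overflow 30)
  36÷2 = 18 each, +1 to first 0
Round 5: Ashgrove=55 Hollowpine=45 → close Ashgrove (overflow 41)
  55÷1 = 55 each, +1 to first 0

Closure order: Elkhorn, Juniper, Ironridge, Greywater, Ashgrove
Last habitat: Hollowpine with 100 animals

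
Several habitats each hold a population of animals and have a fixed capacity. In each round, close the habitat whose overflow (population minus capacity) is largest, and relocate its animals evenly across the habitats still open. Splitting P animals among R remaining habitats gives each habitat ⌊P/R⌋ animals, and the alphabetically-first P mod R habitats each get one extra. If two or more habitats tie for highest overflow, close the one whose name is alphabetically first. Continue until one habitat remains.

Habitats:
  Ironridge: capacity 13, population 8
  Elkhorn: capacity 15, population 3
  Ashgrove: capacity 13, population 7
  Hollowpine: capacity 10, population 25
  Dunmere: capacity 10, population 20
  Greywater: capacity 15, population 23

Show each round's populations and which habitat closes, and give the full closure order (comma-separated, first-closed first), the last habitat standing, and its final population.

Closure order: Hollowpine, Dunmere, Greywater, Ashgrove, Ironridge
Last habitat: Elkhorn with 86 animals

Round 1: Ashgrove=7 Dunmere=20 Elkhorn=3 Greywater=23 Hollowpine=25 Ironridge=8 → close Hollowpine (overflow 15)
  25÷5 = 5 each, +1 to first 0
Round 2: Ashgrove=12 Dunmere=25 Elkhorn=8 Greywater=28 Ironridge=13 → close Dunmere (overflow 15)
  25÷4 = 6 each, +1 to first 1
Round 3: Ashgrove=19 Elkhorn=14 Greywater=34 Ironridge=19 → close Greywater (overflow 19)
  34÷3 = 11 each, +1 to first 1
Round 4: Ashgrove=31 Elkhorn=25 Ironridge=30 → close Ashgrove (overflow 18)
  31÷2 = 15 each, +1 to first 1
Round 5: Elkhorn=41 Ironridge=45 → close Ironridge (overflow 32)
  45÷1 = 45 each, +1 to first 0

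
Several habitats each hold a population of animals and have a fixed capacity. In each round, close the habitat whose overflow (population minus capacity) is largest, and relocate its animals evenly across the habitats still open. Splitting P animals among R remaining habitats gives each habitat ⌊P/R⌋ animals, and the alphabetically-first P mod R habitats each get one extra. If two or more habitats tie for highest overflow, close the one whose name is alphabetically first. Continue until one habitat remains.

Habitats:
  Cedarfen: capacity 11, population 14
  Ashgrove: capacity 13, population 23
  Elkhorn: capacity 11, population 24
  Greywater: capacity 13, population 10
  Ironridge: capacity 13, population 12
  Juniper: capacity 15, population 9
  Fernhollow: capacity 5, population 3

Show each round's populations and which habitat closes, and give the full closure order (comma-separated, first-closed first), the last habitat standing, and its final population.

Round 1: Ashgrove=23 Cedarfen=14 Elkhorn=24 Fernhollow=3 Greywater=10 Ironridge=12 Juniper=9 → close Elkhorn (overflow 13)
  24÷6 = 4 each, +1 to first 0
Round 2: Ashgrove=27 Cedarfen=18 Fernhollow=7 Greywater=14 Ironridge=16 Juniper=13 → close Ashgrove (overflow 14)
  27÷5 = 5 each, +1 to first 2
Round 3: Cedarfen=24 Fernhollow=13 Greywater=19 Ironridge=21 Juniper=18 → close Cedarfen (overflow 13)
  24÷4 = 6 each, +1 to first 0
Round 4: Fernhollow=19 Greywater=25 Ironridge=27 Juniper=24 → close Fernhollow (overflow 14)
  19÷3 = 6 each, +1 to first 1
Round 5: Greywater=32 Ironridge=33 Juniper=30 → close Ironridge (overflow 20)
  33÷2 = 16 each, +1 to first 1
Round 6: Greywater=49 Juniper=46 → close Greywater (overflow 36)
  49÷1 = 49 each, +1 to first 0

Closure order: Elkhorn, Ashgrove, Cedarfen, Fernhollow, Ironridge, Greywater
Last habitat: Juniper with 95 animals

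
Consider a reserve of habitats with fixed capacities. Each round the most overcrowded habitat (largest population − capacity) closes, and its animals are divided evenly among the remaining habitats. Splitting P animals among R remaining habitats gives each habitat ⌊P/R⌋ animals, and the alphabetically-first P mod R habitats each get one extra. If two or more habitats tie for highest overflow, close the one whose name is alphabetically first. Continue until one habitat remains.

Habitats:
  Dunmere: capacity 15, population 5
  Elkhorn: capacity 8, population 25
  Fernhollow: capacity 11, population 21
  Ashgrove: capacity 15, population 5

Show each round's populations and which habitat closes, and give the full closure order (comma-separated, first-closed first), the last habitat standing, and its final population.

Round 1: Ashgrove=5 Dunmere=5 Elkhorn=25 Fernhollow=21 → close Elkhorn (overflow 17)
  25÷3 = 8 each, +1 to first 1
Round 2: Ashgrove=14 Dunmere=13 Fernhollow=29 → close Fernhollow (overflow 18)
  29÷2 = 14 each, +1 to first 1
Round 3: Ashgrove=29 Dunmere=27 → close Ashgrove (overflow 14)
  29÷1 = 29 each, +1 to first 0

Closure order: Elkhorn, Fernhollow, Ashgrove
Last habitat: Dunmere with 56 animals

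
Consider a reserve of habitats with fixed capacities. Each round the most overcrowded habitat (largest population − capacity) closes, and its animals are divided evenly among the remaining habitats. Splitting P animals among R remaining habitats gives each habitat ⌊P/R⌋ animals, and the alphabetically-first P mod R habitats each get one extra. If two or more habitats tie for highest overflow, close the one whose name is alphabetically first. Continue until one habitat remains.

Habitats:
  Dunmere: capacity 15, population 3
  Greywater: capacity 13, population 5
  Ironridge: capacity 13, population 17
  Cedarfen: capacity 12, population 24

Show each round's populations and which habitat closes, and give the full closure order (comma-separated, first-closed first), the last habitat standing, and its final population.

Closure order: Cedarfen, Ironridge, Greywater
Last habitat: Dunmere with 49 animals

Round 1: Cedarfen=24 Dunmere=3 Greywater=5 Ironridge=17 → close Cedarfen (overflow 12)
  24÷3 = 8 each, +1 to first 0
Round 2: Dunmere=11 Greywater=13 Ironridge=25 → close Ironridge (overflow 12)
  25÷2 = 12 each, +1 to first 1
Round 3: Dunmere=24 Greywater=25 → close Greywater (overflow 12)
  25÷1 = 25 each, +1 to first 0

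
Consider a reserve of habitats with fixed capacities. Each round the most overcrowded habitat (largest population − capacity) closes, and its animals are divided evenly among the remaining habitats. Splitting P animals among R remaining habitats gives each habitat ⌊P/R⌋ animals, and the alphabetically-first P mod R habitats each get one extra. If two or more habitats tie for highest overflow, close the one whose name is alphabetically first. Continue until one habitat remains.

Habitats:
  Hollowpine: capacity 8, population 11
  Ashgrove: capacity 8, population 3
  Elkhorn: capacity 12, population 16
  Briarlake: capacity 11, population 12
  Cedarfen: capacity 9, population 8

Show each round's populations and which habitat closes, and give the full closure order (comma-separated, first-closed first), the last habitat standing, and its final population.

Round 1: Ashgrove=3 Briarlake=12 Cedarfen=8 Elkhorn=16 Hollowpine=11 → close Elkhorn (overflow 4)
  16÷4 = 4 each, +1 to first 0
Round 2: Ashgrove=7 Briarlake=16 Cedarfen=12 Hollowpine=15 → close Hollowpine (overflow 7)
  15÷3 = 5 each, +1 to first 0
Round 3: Ashgrove=12 Briarlake=21 Cedarfen=17 → close Briarlake (overflow 10)
  21÷2 = 10 each, +1 to first 1
Round 4: Ashgrove=23 Cedarfen=27 → close Cedarfen (overflow 18)
  27÷1 = 27 each, +1 to first 0

Closure order: Elkhorn, Hollowpine, Briarlake, Cedarfen
Last habitat: Ashgrove with 50 animals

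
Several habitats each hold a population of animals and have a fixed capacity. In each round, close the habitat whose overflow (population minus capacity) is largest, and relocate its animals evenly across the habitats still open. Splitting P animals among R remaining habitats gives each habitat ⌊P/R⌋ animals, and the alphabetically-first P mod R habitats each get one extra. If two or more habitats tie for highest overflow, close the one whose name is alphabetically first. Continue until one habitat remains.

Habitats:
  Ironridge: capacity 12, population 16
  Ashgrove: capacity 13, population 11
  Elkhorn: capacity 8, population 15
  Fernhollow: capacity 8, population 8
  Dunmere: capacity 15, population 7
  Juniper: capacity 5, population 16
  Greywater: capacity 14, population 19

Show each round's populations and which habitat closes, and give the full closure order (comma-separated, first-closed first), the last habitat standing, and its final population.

Round 1: Ashgrove=11 Dunmere=7 Elkhorn=15 Fernhollow=8 Greywater=19 Ironridge=16 Juniper=16 → close Juniper (overflow 11)
  16÷6 = 2 each, +1 to first 4
Round 2: Ashgrove=14 Dunmere=10 Elkhorn=18 Fernhollow=11 Greywater=21 Ironridge=18 → close Elkhorn (overflow 10)
  18÷5 = 3 each, +1 to first 3
Round 3: Ashgrove=18 Dunmere=14 Fernhollow=15 Greywater=24 Ironridge=21 → close Greywater (overflow 10)
  24÷4 = 6 each, +1 to first 0
Round 4: Ashgrove=24 Dunmere=20 Fernhollow=21 Ironridge=27 → close Ironridge (overflow 15)
  27÷3 = 9 each, +1 to first 0
Round 5: Ashgrove=33 Dunmere=29 Fernhollow=30 → close Fernhollow (overflow 22)
  30÷2 = 15 each, +1 to first 0
Round 6: Ashgrove=48 Dunmere=44 → close Ashgrove (overflow 35)
  48÷1 = 48 each, +1 to first 0

Closure order: Juniper, Elkhorn, Greywater, Ironridge, Fernhollow, Ashgrove
Last habitat: Dunmere with 92 animals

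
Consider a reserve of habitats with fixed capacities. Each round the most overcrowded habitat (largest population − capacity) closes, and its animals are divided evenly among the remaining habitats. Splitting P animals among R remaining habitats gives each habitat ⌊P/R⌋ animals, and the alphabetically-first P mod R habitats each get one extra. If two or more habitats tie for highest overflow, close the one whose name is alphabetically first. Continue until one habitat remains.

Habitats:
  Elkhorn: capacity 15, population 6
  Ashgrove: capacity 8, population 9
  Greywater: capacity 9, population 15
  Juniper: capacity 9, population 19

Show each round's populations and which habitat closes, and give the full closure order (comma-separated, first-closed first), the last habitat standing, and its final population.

Round 1: Ashgrove=9 Elkhorn=6 Greywater=15 Juniper=19 → close Juniper (overflow 10)
  19÷3 = 6 each, +1 to first 1
Round 2: Ashgrove=16 Elkhorn=12 Greywater=21 → close Greywater (overflow 12)
  21÷2 = 10 each, +1 to first 1
Round 3: Ashgrove=27 Elkhorn=22 → close Ashgrove (overflow 19)
  27÷1 = 27 each, +1 to first 0

Closure order: Juniper, Greywater, Ashgrove
Last habitat: Elkhorn with 49 animals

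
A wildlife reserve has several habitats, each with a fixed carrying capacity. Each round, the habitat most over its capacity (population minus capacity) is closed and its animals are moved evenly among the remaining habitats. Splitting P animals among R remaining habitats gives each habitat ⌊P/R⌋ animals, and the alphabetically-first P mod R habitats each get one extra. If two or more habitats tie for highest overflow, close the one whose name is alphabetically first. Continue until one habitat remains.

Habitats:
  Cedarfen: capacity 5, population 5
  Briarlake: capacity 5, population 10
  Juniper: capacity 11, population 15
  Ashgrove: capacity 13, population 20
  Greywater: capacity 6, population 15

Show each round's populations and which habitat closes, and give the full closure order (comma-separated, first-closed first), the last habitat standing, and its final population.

Closure order: Greywater, Ashgrove, Briarlake, Juniper
Last habitat: Cedarfen with 65 animals

Round 1: Ashgrove=20 Briarlake=10 Cedarfen=5 Greywater=15 Juniper=15 → close Greywater (overflow 9)
  15÷4 = 3 each, +1 to first 3
Round 2: Ashgrove=24 Briarlake=14 Cedarfen=9 Juniper=18 → close Ashgrove (overflow 11)
  24÷3 = 8 each, +1 to first 0
Round 3: Briarlake=22 Cedarfen=17 Juniper=26 → close Briarlake (overflow 17)
  22÷2 = 11 each, +1 to first 0
Round 4: Cedarfen=28 Juniper=37 → close Juniper (overflow 26)
  37÷1 = 37 each, +1 to first 0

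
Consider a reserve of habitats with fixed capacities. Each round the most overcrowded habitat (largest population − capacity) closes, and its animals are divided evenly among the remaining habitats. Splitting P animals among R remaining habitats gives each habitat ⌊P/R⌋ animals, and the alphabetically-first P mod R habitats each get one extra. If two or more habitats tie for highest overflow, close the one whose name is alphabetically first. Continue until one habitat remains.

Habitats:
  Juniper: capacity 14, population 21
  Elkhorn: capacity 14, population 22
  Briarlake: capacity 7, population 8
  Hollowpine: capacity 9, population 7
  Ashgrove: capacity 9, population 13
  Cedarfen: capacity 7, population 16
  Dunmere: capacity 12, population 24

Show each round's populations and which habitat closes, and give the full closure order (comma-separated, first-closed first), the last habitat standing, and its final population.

Closure order: Dunmere, Cedarfen, Elkhorn, Juniper, Ashgrove, Briarlake
Last habitat: Hollowpine with 111 animals

Round 1: Ashgrove=13 Briarlake=8 Cedarfen=16 Dunmere=24 Elkhorn=22 Hollowpine=7 Juniper=21 → close Dunmere (overflow 12)
  24÷6 = 4 each, +1 to first 0
Round 2: Ashgrove=17 Briarlake=12 Cedarfen=20 Elkhorn=26 Hollowpine=11 Juniper=25 → close Cedarfen (overflow 13)
  20÷5 = 4 each, +1 to first 0
Round 3: Ashgrove=21 Briarlake=16 Elkhorn=30 Hollowpine=15 Juniper=29 → close Elkhorn (overflow 16)
  30÷4 = 7 each, +1 to first 2
Round 4: Ashgrove=29 Briarlake=24 Hollowpine=22 Juniper=36 → close Juniper (overflow 22)
  36÷3 = 12 each, +1 to first 0
Round 5: Ashgrove=41 Briarlake=36 Hollowpine=34 → close Ashgrove (overflow 32)
  41÷2 = 20 each, +1 to first 1
Round 6: Briarlake=57 Hollowpine=54 → close Briarlake (overflow 50)
  57÷1 = 57 each, +1 to first 0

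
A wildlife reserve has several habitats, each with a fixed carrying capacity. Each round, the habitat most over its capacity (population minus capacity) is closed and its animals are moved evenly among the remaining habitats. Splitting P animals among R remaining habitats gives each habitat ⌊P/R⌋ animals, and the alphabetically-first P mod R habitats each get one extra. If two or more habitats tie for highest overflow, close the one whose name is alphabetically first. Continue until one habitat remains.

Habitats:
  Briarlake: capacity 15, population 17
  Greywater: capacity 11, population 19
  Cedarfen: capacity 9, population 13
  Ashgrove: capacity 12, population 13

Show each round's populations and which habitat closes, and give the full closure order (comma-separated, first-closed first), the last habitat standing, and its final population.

Closure order: Greywater, Cedarfen, Ashgrove
Last habitat: Briarlake with 62 animals

Round 1: Ashgrove=13 Briarlake=17 Cedarfen=13 Greywater=19 → close Greywater (overflow 8)
  19÷3 = 6 each, +1 to first 1
Round 2: Ashgrove=20 Briarlake=23 Cedarfen=19 → close Cedarfen (overflow 10)
  19÷2 = 9 each, +1 to first 1
Round 3: Ashgrove=30 Briarlake=32 → close Ashgrove (overflow 18)
  30÷1 = 30 each, +1 to first 0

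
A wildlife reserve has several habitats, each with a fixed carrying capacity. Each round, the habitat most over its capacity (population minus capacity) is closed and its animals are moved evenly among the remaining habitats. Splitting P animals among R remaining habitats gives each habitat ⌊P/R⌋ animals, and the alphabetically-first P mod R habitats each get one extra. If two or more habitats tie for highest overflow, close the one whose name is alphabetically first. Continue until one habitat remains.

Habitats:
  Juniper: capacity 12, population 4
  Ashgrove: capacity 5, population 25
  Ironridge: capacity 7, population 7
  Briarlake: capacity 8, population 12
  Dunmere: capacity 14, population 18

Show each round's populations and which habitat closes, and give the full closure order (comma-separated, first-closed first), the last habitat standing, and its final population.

Closure order: Ashgrove, Briarlake, Dunmere, Ironridge
Last habitat: Juniper with 66 animals

Round 1: Ashgrove=25 Briarlake=12 Dunmere=18 Ironridge=7 Juniper=4 → close Ashgrove (overflow 20)
  25÷4 = 6 each, +1 to first 1
Round 2: Briarlake=19 Dunmere=24 Ironridge=13 Juniper=10 → close Briarlake (overflow 11)
  19÷3 = 6 each, +1 to first 1
Round 3: Dunmere=31 Ironridge=19 Juniper=16 → close Dunmere (overflow 17)
  31÷2 = 15 each, +1 to first 1
Round 4: Ironridge=35 Juniper=31 → close Ironridge (overflow 28)
  35÷1 = 35 each, +1 to first 0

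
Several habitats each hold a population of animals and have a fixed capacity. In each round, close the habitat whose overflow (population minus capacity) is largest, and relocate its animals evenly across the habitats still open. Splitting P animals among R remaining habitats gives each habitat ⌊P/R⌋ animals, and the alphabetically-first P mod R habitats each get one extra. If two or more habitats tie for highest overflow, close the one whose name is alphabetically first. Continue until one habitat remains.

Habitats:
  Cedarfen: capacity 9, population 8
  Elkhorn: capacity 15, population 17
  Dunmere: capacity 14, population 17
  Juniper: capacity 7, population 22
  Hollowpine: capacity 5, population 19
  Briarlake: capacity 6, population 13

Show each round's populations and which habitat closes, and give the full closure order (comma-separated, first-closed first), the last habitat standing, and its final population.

Closure order: Juniper, Hollowpine, Briarlake, Dunmere, Cedarfen
Last habitat: Elkhorn with 96 animals

Round 1: Briarlake=13 Cedarfen=8 Dunmere=17 Elkhorn=17 Hollowpine=19 Juniper=22 → close Juniper (overflow 15)
  22÷5 = 4 each, +1 to first 2
Round 2: Briarlake=18 Cedarfen=13 Dunmere=21 Elkhorn=21 Hollowpine=23 → close Hollowpine (overflow 18)
  23÷4 = 5 each, +1 to first 3
Round 3: Briarlake=24 Cedarfen=19 Dunmere=27 Elkhorn=26 → close Briarlake (overflow 18)
  24÷3 = 8 each, +1 to first 0
Round 4: Cedarfen=27 Dunmere=35 Elkhorn=34 → close Dunmere (overflow 21)
  35÷2 = 17 each, +1 to first 1
Round 5: Cedarfen=45 Elkhorn=51 → close Cedarfen (overflow 36)
  45÷1 = 45 each, +1 to first 0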